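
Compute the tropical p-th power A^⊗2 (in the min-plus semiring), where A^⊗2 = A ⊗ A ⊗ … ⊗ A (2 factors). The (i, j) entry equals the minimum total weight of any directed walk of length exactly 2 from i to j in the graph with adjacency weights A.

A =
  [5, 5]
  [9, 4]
A^⊗2 =
  [10, 9]
  [13, 8]

Each entry (A^⊗2)_ij equals the minimum over all length-2 walks i = v_0 → v_1 → … → v_2 = j of Σ_t A[v_t][v_{t+1}]. For example, for (i, j) = (0, 1) we minimise over 2 possible intermediate vertex sequences; the minimum is 9, attained along the walk 0 → 1 → 1.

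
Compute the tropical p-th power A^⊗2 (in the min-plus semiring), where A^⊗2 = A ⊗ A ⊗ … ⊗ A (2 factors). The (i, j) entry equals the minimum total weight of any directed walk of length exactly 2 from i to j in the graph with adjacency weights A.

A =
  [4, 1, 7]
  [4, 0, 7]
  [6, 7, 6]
A^⊗2 =
  [5, 1, 8]
  [4, 0, 7]
  [10, 7, 12]

Each entry (A^⊗2)_ij equals the minimum over all length-2 walks i = v_0 → v_1 → … → v_2 = j of Σ_t A[v_t][v_{t+1}]. For example, for (i, j) = (0, 2) we minimise over 3 possible intermediate vertex sequences; the minimum is 8, attained along the walk 0 → 1 → 2.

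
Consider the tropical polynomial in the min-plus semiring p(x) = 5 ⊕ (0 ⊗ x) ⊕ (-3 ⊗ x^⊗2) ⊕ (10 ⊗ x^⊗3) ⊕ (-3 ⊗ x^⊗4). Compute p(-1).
p(-1) = -7

A tropical monomial a ⊗ x^⊗i evaluates to a + i · x. Evaluating each term at x = -1:
  Term 0 contributes 5 + 0 · -1 = 5
  Term 1 contributes 0 + 1 · -1 = -1
  Term 2 contributes -3 + 2 · -1 = -5
  Term 3 contributes 10 + 3 · -1 = 7
  Term 4 contributes -3 + 4 · -1 = -7
p(-1) = ⊕ of these = min[5, -1, -5, 7, -7] = -7.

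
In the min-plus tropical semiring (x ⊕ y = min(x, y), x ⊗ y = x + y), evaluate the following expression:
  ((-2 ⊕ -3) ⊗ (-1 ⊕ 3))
((-2 ⊕ -3) ⊗ (-1 ⊕ 3)) = -4

Expand innermost to outermost. Recall ⊕ takes the minimum of its arguments and ⊗ takes their sum. Working out the expression ((-2 ⊕ -3) ⊗ (-1 ⊕ 3)) gives -4.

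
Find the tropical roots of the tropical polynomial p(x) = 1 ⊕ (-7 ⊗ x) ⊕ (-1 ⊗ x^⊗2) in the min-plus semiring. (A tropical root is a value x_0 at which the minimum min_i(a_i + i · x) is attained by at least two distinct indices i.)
Roots: {-6, 8}

Each tropical root is a break point of the lower envelope of the lines y = a_i + i · x (there are 3 lines, with slopes 0, 1, ..., 2). Only the lines that attain the minimum somewhere contribute to roots; other lines are dominated. Here the surviving (envelope) indices are i = 2, i = 1, i = 0.
Intersections between consecutive envelope lines give the roots: for adjacent envelope indices i < j the intersection is x = (a_i − a_j) / (j − i). Reading off the sorted break points: {-6, 8}.
Verification: at each break x_0, at least two indices attain the minimum of min_i(a_i + i · x_0).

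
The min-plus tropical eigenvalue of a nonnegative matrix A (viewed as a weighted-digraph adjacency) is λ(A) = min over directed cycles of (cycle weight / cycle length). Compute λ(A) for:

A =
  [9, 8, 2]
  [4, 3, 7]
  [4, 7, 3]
λ(A) = 3

Enumerate directed cycles and compute their means (weight / length). Sample:
  cycle 0 → 0: weight = 9, length = 1, mean = 9/1 ≈ 9.000
  cycle 1 → 1: weight = 3, length = 1, mean = 3/1 ≈ 3.000
  cycle 2 → 2: weight = 3, length = 1, mean = 3/1 ≈ 3.000
  cycle 0 → 1 → 0: weight = 12, length = 2, mean = 12/2 ≈ 6.000
  cycle 0 → 2 → 0: weight = 6, length = 2, mean = 6/2 ≈ 3.000
  cycle 1 → 0 → 1: weight = 12, length = 2, mean = 12/2 ≈ 6.000
Minimum mean = 3.000, attained e.g. along the cycle 1 → 1 with weight 3 and length 1. So λ(A) = 3/1 = 3.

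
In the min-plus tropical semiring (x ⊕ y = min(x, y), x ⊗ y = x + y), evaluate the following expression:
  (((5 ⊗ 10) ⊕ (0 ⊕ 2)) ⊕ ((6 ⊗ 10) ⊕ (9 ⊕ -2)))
(((5 ⊗ 10) ⊕ (0 ⊕ 2)) ⊕ ((6 ⊗ 10) ⊕ (9 ⊕ -2))) = -2

Expand innermost to outermost. Recall ⊕ takes the minimum of its arguments and ⊗ takes their sum. Working out the expression (((5 ⊗ 10) ⊕ (0 ⊕ 2)) ⊕ ((6 ⊗ 10) ⊕ (9 ⊕ -2))) gives -2.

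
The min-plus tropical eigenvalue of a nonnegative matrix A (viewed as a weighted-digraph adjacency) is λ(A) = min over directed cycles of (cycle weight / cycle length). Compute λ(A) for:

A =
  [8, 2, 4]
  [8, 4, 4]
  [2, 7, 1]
λ(A) = 1

Enumerate directed cycles and compute their means (weight / length). Sample:
  cycle 0 → 0: weight = 8, length = 1, mean = 8/1 ≈ 8.000
  cycle 1 → 1: weight = 4, length = 1, mean = 4/1 ≈ 4.000
  cycle 2 → 2: weight = 1, length = 1, mean = 1/1 ≈ 1.000
  cycle 0 → 1 → 0: weight = 10, length = 2, mean = 10/2 ≈ 5.000
  cycle 0 → 2 → 0: weight = 6, length = 2, mean = 6/2 ≈ 3.000
  cycle 1 → 0 → 1: weight = 10, length = 2, mean = 10/2 ≈ 5.000
Minimum mean = 1.000, attained e.g. along the cycle 2 → 2 with weight 1 and length 1. So λ(A) = 1/1 = 1.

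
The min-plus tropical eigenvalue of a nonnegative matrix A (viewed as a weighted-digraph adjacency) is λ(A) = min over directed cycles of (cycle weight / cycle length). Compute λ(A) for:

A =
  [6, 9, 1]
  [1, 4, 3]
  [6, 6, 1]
λ(A) = 1

Enumerate directed cycles and compute their means (weight / length). Sample:
  cycle 0 → 0: weight = 6, length = 1, mean = 6/1 ≈ 6.000
  cycle 1 → 1: weight = 4, length = 1, mean = 4/1 ≈ 4.000
  cycle 2 → 2: weight = 1, length = 1, mean = 1/1 ≈ 1.000
  cycle 0 → 1 → 0: weight = 10, length = 2, mean = 10/2 ≈ 5.000
  cycle 0 → 2 → 0: weight = 7, length = 2, mean = 7/2 ≈ 3.500
  cycle 1 → 0 → 1: weight = 10, length = 2, mean = 10/2 ≈ 5.000
Minimum mean = 1.000, attained e.g. along the cycle 2 → 2 with weight 1 and length 1. So λ(A) = 1/1 = 1.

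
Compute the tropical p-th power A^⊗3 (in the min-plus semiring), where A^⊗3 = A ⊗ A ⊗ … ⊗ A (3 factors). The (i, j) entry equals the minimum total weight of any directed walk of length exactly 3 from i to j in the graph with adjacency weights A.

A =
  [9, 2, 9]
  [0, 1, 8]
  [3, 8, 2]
A^⊗3 =
  [3, 4, 11]
  [2, 3, 10]
  [5, 6, 6]

Each entry (A^⊗3)_ij equals the minimum over all length-3 walks i = v_0 → v_1 → … → v_3 = j of Σ_t A[v_t][v_{t+1}]. For example, for (i, j) = (0, 2) we minimise over 9 possible intermediate vertex sequences; the minimum is 11, attained along the walk 0 → 1 → 0 → 2.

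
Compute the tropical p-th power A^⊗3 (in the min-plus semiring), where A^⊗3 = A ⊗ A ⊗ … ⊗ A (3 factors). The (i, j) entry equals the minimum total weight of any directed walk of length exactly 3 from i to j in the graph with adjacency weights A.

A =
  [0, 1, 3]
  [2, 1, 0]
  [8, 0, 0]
A^⊗3 =
  [0, 1, 1]
  [2, 0, 0]
  [2, 0, 0]

Each entry (A^⊗3)_ij equals the minimum over all length-3 walks i = v_0 → v_1 → … → v_3 = j of Σ_t A[v_t][v_{t+1}]. For example, for (i, j) = (0, 2) we minimise over 9 possible intermediate vertex sequences; the minimum is 1, attained along the walk 0 → 0 → 1 → 2.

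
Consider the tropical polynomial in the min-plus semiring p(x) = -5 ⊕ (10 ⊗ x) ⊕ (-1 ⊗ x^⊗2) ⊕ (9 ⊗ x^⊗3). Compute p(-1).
p(-1) = -5

A tropical monomial a ⊗ x^⊗i evaluates to a + i · x. Evaluating each term at x = -1:
  Term 0 contributes -5 + 0 · -1 = -5
  Term 1 contributes 10 + 1 · -1 = 9
  Term 2 contributes -1 + 2 · -1 = -3
  Term 3 contributes 9 + 3 · -1 = 6
p(-1) = ⊕ of these = min[-5, 9, -3, 6] = -5.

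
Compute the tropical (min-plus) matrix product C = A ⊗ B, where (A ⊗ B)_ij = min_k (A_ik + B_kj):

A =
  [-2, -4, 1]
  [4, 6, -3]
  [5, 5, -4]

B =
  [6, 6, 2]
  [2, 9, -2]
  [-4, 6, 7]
A ⊗ B =
  [-3, 4, -6]
  [-7, 3, 4]
  [-8, 2, 3]

Apply the min-plus product entry-by-entry:
  C[0][0] = min over k of (A[0][0] + B[0][0] = -2 + 6 = 4, A[0][1] + B[1][0] = -4 + 2 = -2, A[0][2] + B[2][0] = 1 + -4 = -3) = -3 (attained at k = 2)
  C[0][1] = min over k of (A[0][0] + B[0][1] = -2 + 6 = 4, A[0][1] + B[1][1] = -4 + 9 = 5, A[0][2] + B[2][1] = 1 + 6 = 7) = 4 (attained at k = 0)
  C[0][2] = min over k of (A[0][0] + B[0][2] = -2 + 2 = 0, A[0][1] + B[1][2] = -4 + -2 = -6, A[0][2] + B[2][2] = 1 + 7 = 8) = -6 (attained at k = 1)
  C[1][0] = min over k of (A[1][0] + B[0][0] = 4 + 6 = 10, A[1][1] + B[1][0] = 6 + 2 = 8, A[1][2] + B[2][0] = -3 + -4 = -7) = -7 (attained at k = 2)
  C[1][1] = min over k of (A[1][0] + B[0][1] = 4 + 6 = 10, A[1][1] + B[1][1] = 6 + 9 = 15, A[1][2] + B[2][1] = -3 + 6 = 3) = 3 (attained at k = 2)
  C[1][2] = min over k of (A[1][0] + B[0][2] = 4 + 2 = 6, A[1][1] + B[1][2] = 6 + -2 = 4, A[1][2] + B[2][2] = -3 + 7 = 4) = 4 (attained at k = 1)
  C[2][0] = min over k of (A[2][0] + B[0][0] = 5 + 6 = 11, A[2][1] + B[1][0] = 5 + 2 = 7, A[2][2] + B[2][0] = -4 + -4 = -8) = -8 (attained at k = 2)
  C[2][1] = min over k of (A[2][0] + B[0][1] = 5 + 6 = 11, A[2][1] + B[1][1] = 5 + 9 = 14, A[2][2] + B[2][1] = -4 + 6 = 2) = 2 (attained at k = 2)
  C[2][2] = min over k of (A[2][0] + B[0][2] = 5 + 2 = 7, A[2][1] + B[1][2] = 5 + -2 = 3, A[2][2] + B[2][2] = -4 + 7 = 3) = 3 (attained at k = 1)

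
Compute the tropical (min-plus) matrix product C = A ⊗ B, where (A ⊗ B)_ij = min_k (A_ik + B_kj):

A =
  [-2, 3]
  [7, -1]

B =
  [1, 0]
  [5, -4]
A ⊗ B =
  [-1, -2]
  [4, -5]

Apply the min-plus product entry-by-entry:
  C[0][0] = min over k of (A[0][0] + B[0][0] = -2 + 1 = -1, A[0][1] + B[1][0] = 3 + 5 = 8) = -1 (attained at k = 0)
  C[0][1] = min over k of (A[0][0] + B[0][1] = -2 + 0 = -2, A[0][1] + B[1][1] = 3 + -4 = -1) = -2 (attained at k = 0)
  C[1][0] = min over k of (A[1][0] + B[0][0] = 7 + 1 = 8, A[1][1] + B[1][0] = -1 + 5 = 4) = 4 (attained at k = 1)
  C[1][1] = min over k of (A[1][0] + B[0][1] = 7 + 0 = 7, A[1][1] + B[1][1] = -1 + -4 = -5) = -5 (attained at k = 1)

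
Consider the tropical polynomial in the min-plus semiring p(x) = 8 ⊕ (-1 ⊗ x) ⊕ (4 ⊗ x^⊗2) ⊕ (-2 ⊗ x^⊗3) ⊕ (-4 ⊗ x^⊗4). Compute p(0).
p(0) = -4

A tropical monomial a ⊗ x^⊗i evaluates to a + i · x. Evaluating each term at x = 0:
  Term 0 contributes 8 + 0 · 0 = 8
  Term 1 contributes -1 + 1 · 0 = -1
  Term 2 contributes 4 + 2 · 0 = 4
  Term 3 contributes -2 + 3 · 0 = -2
  Term 4 contributes -4 + 4 · 0 = -4
p(0) = ⊕ of these = min[8, -1, 4, -2, -4] = -4.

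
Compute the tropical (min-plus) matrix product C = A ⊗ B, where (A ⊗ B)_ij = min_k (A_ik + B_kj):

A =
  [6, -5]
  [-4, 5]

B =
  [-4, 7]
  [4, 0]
A ⊗ B =
  [-1, -5]
  [-8, 3]

Apply the min-plus product entry-by-entry:
  C[0][0] = min over k of (A[0][0] + B[0][0] = 6 + -4 = 2, A[0][1] + B[1][0] = -5 + 4 = -1) = -1 (attained at k = 1)
  C[0][1] = min over k of (A[0][0] + B[0][1] = 6 + 7 = 13, A[0][1] + B[1][1] = -5 + 0 = -5) = -5 (attained at k = 1)
  C[1][0] = min over k of (A[1][0] + B[0][0] = -4 + -4 = -8, A[1][1] + B[1][0] = 5 + 4 = 9) = -8 (attained at k = 0)
  C[1][1] = min over k of (A[1][0] + B[0][1] = -4 + 7 = 3, A[1][1] + B[1][1] = 5 + 0 = 5) = 3 (attained at k = 0)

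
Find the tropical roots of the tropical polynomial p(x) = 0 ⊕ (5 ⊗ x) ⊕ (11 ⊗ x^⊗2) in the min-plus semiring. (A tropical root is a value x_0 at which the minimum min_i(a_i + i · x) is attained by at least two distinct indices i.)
Roots: {-6, -5}

Each tropical root is a break point of the lower envelope of the lines y = a_i + i · x (there are 3 lines, with slopes 0, 1, ..., 2). Only the lines that attain the minimum somewhere contribute to roots; other lines are dominated. Here the surviving (envelope) indices are i = 2, i = 1, i = 0.
Intersections between consecutive envelope lines give the roots: for adjacent envelope indices i < j the intersection is x = (a_i − a_j) / (j − i). Reading off the sorted break points: {-6, -5}.
Verification: at each break x_0, at least two indices attain the minimum of min_i(a_i + i · x_0).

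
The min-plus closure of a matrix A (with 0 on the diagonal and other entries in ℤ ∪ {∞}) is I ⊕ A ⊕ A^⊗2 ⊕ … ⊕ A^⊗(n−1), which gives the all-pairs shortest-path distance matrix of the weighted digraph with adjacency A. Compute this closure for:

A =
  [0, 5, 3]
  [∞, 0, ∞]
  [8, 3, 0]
Closure =
  [0, 5, 3]
  [∞, 0, ∞]
  [8, 3, 0]

This is the Floyd-Warshall all-pairs shortest-path computation. For each intermediate vertex k = 0, 1, …, 2, update dist[i][j] ← min(dist[i][j], dist[i][k] + dist[k][j]). The final matrix gives, for each (i, j), the minimum total weight of any directed path from i to j (possibly empty when i = j).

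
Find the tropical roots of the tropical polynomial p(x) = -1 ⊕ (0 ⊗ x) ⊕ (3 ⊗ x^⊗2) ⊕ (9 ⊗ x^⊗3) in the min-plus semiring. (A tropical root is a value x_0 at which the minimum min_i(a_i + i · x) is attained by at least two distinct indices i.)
Roots: {-6, -3, -1}

Each tropical root is a break point of the lower envelope of the lines y = a_i + i · x (there are 4 lines, with slopes 0, 1, ..., 3). Only the lines that attain the minimum somewhere contribute to roots; other lines are dominated. Here the surviving (envelope) indices are i = 3, i = 2, i = 1, i = 0.
Intersections between consecutive envelope lines give the roots: for adjacent envelope indices i < j the intersection is x = (a_i − a_j) / (j − i). Reading off the sorted break points: {-6, -3, -1}.
Verification: at each break x_0, at least two indices attain the minimum of min_i(a_i + i · x_0).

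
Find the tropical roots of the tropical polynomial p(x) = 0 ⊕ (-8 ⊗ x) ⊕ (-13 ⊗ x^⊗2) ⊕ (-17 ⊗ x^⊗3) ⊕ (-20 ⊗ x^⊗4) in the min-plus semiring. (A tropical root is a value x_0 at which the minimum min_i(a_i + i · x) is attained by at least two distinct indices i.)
Roots: {3, 4, 5, 8}

Each tropical root is a break point of the lower envelope of the lines y = a_i + i · x (there are 5 lines, with slopes 0, 1, ..., 4). Only the lines that attain the minimum somewhere contribute to roots; other lines are dominated. Here the surviving (envelope) indices are i = 4, i = 3, i = 2, i = 1, i = 0.
Intersections between consecutive envelope lines give the roots: for adjacent envelope indices i < j the intersection is x = (a_i − a_j) / (j − i). Reading off the sorted break points: {3, 4, 5, 8}.
Verification: at each break x_0, at least two indices attain the minimum of min_i(a_i + i · x_0).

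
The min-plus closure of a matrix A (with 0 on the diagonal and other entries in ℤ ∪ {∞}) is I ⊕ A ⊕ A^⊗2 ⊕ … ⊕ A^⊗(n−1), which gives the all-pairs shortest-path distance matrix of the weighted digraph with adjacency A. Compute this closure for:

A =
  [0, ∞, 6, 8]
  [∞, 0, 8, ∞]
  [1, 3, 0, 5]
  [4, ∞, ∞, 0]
Closure =
  [0, 9, 6, 8]
  [9, 0, 8, 13]
  [1, 3, 0, 5]
  [4, 13, 10, 0]

This is the Floyd-Warshall all-pairs shortest-path computation. For each intermediate vertex k = 0, 1, …, 3, update dist[i][j] ← min(dist[i][j], dist[i][k] + dist[k][j]). The final matrix gives, for each (i, j), the minimum total weight of any directed path from i to j (possibly empty when i = j).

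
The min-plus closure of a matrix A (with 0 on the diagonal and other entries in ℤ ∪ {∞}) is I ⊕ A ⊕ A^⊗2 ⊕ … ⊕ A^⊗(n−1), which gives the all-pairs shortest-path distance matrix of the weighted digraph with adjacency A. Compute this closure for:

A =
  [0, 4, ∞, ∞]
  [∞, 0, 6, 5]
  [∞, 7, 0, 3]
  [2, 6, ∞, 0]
Closure =
  [0, 4, 10, 9]
  [7, 0, 6, 5]
  [5, 7, 0, 3]
  [2, 6, 12, 0]

This is the Floyd-Warshall all-pairs shortest-path computation. For each intermediate vertex k = 0, 1, …, 3, update dist[i][j] ← min(dist[i][j], dist[i][k] + dist[k][j]). The final matrix gives, for each (i, j), the minimum total weight of any directed path from i to j (possibly empty when i = j).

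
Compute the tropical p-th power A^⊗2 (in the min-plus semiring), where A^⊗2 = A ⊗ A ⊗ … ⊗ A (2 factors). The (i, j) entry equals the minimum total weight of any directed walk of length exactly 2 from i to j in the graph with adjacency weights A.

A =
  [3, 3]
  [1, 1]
A^⊗2 =
  [4, 4]
  [2, 2]

Each entry (A^⊗2)_ij equals the minimum over all length-2 walks i = v_0 → v_1 → … → v_2 = j of Σ_t A[v_t][v_{t+1}]. For example, for (i, j) = (0, 1) we minimise over 2 possible intermediate vertex sequences; the minimum is 4, attained along the walk 0 → 1 → 1.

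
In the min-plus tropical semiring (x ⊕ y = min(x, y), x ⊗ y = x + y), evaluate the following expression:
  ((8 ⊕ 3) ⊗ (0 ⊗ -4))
((8 ⊕ 3) ⊗ (0 ⊗ -4)) = -1

Expand innermost to outermost. Recall ⊕ takes the minimum of its arguments and ⊗ takes their sum. Working out the expression ((8 ⊕ 3) ⊗ (0 ⊗ -4)) gives -1.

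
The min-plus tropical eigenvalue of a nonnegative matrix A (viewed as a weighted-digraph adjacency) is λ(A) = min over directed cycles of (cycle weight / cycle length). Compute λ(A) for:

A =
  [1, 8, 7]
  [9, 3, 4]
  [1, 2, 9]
λ(A) = 1

Enumerate directed cycles and compute their means (weight / length). Sample:
  cycle 0 → 0: weight = 1, length = 1, mean = 1/1 ≈ 1.000
  cycle 1 → 1: weight = 3, length = 1, mean = 3/1 ≈ 3.000
  cycle 2 → 2: weight = 9, length = 1, mean = 9/1 ≈ 9.000
  cycle 0 → 1 → 0: weight = 17, length = 2, mean = 17/2 ≈ 8.500
  cycle 0 → 2 → 0: weight = 8, length = 2, mean = 8/2 ≈ 4.000
  cycle 1 → 0 → 1: weight = 17, length = 2, mean = 17/2 ≈ 8.500
Minimum mean = 1.000, attained e.g. along the cycle 0 → 0 with weight 1 and length 1. So λ(A) = 1/1 = 1.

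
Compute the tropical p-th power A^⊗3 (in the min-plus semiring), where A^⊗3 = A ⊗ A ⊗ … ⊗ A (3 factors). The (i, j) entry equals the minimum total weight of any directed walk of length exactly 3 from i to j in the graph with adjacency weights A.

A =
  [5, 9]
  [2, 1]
A^⊗3 =
  [12, 11]
  [4, 3]

Each entry (A^⊗3)_ij equals the minimum over all length-3 walks i = v_0 → v_1 → … → v_3 = j of Σ_t A[v_t][v_{t+1}]. For example, for (i, j) = (0, 1) we minimise over 4 possible intermediate vertex sequences; the minimum is 11, attained along the walk 0 → 1 → 1 → 1.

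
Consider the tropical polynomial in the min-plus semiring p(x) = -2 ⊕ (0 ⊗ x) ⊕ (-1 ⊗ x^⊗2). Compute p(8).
p(8) = -2

A tropical monomial a ⊗ x^⊗i evaluates to a + i · x. Evaluating each term at x = 8:
  Term 0 contributes -2 + 0 · 8 = -2
  Term 1 contributes 0 + 1 · 8 = 8
  Term 2 contributes -1 + 2 · 8 = 15
p(8) = ⊕ of these = min[-2, 8, 15] = -2.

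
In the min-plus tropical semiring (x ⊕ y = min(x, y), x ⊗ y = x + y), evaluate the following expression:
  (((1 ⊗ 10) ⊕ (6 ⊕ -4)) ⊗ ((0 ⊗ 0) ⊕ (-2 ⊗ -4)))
(((1 ⊗ 10) ⊕ (6 ⊕ -4)) ⊗ ((0 ⊗ 0) ⊕ (-2 ⊗ -4))) = -10

Expand innermost to outermost. Recall ⊕ takes the minimum of its arguments and ⊗ takes their sum. Working out the expression (((1 ⊗ 10) ⊕ (6 ⊕ -4)) ⊗ ((0 ⊗ 0) ⊕ (-2 ⊗ -4))) gives -10.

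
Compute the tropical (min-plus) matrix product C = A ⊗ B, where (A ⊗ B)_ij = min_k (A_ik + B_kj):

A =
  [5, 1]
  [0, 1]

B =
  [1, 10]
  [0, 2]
A ⊗ B =
  [1, 3]
  [1, 3]

Apply the min-plus product entry-by-entry:
  C[0][0] = min over k of (A[0][0] + B[0][0] = 5 + 1 = 6, A[0][1] + B[1][0] = 1 + 0 = 1) = 1 (attained at k = 1)
  C[0][1] = min over k of (A[0][0] + B[0][1] = 5 + 10 = 15, A[0][1] + B[1][1] = 1 + 2 = 3) = 3 (attained at k = 1)
  C[1][0] = min over k of (A[1][0] + B[0][0] = 0 + 1 = 1, A[1][1] + B[1][0] = 1 + 0 = 1) = 1 (attained at k = 0)
  C[1][1] = min over k of (A[1][0] + B[0][1] = 0 + 10 = 10, A[1][1] + B[1][1] = 1 + 2 = 3) = 3 (attained at k = 1)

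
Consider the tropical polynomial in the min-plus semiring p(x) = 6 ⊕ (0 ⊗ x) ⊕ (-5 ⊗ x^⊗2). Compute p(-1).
p(-1) = -7

A tropical monomial a ⊗ x^⊗i evaluates to a + i · x. Evaluating each term at x = -1:
  Term 0 contributes 6 + 0 · -1 = 6
  Term 1 contributes 0 + 1 · -1 = -1
  Term 2 contributes -5 + 2 · -1 = -7
p(-1) = ⊕ of these = min[6, -1, -7] = -7.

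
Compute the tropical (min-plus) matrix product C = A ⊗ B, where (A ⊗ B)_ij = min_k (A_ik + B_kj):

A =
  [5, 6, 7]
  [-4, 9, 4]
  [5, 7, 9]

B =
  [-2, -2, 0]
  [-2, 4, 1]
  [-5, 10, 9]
A ⊗ B =
  [2, 3, 5]
  [-6, -6, -4]
  [3, 3, 5]

Apply the min-plus product entry-by-entry:
  C[0][0] = min over k of (A[0][0] + B[0][0] = 5 + -2 = 3, A[0][1] + B[1][0] = 6 + -2 = 4, A[0][2] + B[2][0] = 7 + -5 = 2) = 2 (attained at k = 2)
  C[0][1] = min over k of (A[0][0] + B[0][1] = 5 + -2 = 3, A[0][1] + B[1][1] = 6 + 4 = 10, A[0][2] + B[2][1] = 7 + 10 = 17) = 3 (attained at k = 0)
  C[0][2] = min over k of (A[0][0] + B[0][2] = 5 + 0 = 5, A[0][1] + B[1][2] = 6 + 1 = 7, A[0][2] + B[2][2] = 7 + 9 = 16) = 5 (attained at k = 0)
  C[1][0] = min over k of (A[1][0] + B[0][0] = -4 + -2 = -6, A[1][1] + B[1][0] = 9 + -2 = 7, A[1][2] + B[2][0] = 4 + -5 = -1) = -6 (attained at k = 0)
  C[1][1] = min over k of (A[1][0] + B[0][1] = -4 + -2 = -6, A[1][1] + B[1][1] = 9 + 4 = 13, A[1][2] + B[2][1] = 4 + 10 = 14) = -6 (attained at k = 0)
  C[1][2] = min over k of (A[1][0] + B[0][2] = -4 + 0 = -4, A[1][1] + B[1][2] = 9 + 1 = 10, A[1][2] + B[2][2] = 4 + 9 = 13) = -4 (attained at k = 0)
  C[2][0] = min over k of (A[2][0] + B[0][0] = 5 + -2 = 3, A[2][1] + B[1][0] = 7 + -2 = 5, A[2][2] + B[2][0] = 9 + -5 = 4) = 3 (attained at k = 0)
  C[2][1] = min over k of (A[2][0] + B[0][1] = 5 + -2 = 3, A[2][1] + B[1][1] = 7 + 4 = 11, A[2][2] + B[2][1] = 9 + 10 = 19) = 3 (attained at k = 0)
  C[2][2] = min over k of (A[2][0] + B[0][2] = 5 + 0 = 5, A[2][1] + B[1][2] = 7 + 1 = 8, A[2][2] + B[2][2] = 9 + 9 = 18) = 5 (attained at k = 0)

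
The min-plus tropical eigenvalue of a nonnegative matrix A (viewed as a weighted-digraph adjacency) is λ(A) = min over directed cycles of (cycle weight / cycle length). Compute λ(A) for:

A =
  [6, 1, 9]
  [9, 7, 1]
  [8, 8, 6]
λ(A) = 10/3

Enumerate directed cycles and compute their means (weight / length). Sample:
  cycle 0 → 0: weight = 6, length = 1, mean = 6/1 ≈ 6.000
  cycle 1 → 1: weight = 7, length = 1, mean = 7/1 ≈ 7.000
  cycle 2 → 2: weight = 6, length = 1, mean = 6/1 ≈ 6.000
  cycle 0 → 1 → 0: weight = 10, length = 2, mean = 10/2 ≈ 5.000
  cycle 0 → 2 → 0: weight = 17, length = 2, mean = 17/2 ≈ 8.500
  cycle 1 → 0 → 1: weight = 10, length = 2, mean = 10/2 ≈ 5.000
Minimum mean = 3.333, attained e.g. along the cycle 0 → 1 → 2 → 0 with weight 10 and length 3. So λ(A) = 10/3 = 10/3.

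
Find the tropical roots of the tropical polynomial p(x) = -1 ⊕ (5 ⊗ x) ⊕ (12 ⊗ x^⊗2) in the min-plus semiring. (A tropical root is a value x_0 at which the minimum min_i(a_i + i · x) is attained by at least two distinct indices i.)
Roots: {-7, -6}

Each tropical root is a break point of the lower envelope of the lines y = a_i + i · x (there are 3 lines, with slopes 0, 1, ..., 2). Only the lines that attain the minimum somewhere contribute to roots; other lines are dominated. Here the surviving (envelope) indices are i = 2, i = 1, i = 0.
Intersections between consecutive envelope lines give the roots: for adjacent envelope indices i < j the intersection is x = (a_i − a_j) / (j − i). Reading off the sorted break points: {-7, -6}.
Verification: at each break x_0, at least two indices attain the minimum of min_i(a_i + i · x_0).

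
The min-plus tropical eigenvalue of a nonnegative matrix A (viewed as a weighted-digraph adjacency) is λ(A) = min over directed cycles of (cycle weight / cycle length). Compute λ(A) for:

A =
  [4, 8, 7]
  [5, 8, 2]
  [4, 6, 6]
λ(A) = 4

Enumerate directed cycles and compute their means (weight / length). Sample:
  cycle 0 → 0: weight = 4, length = 1, mean = 4/1 ≈ 4.000
  cycle 1 → 1: weight = 8, length = 1, mean = 8/1 ≈ 8.000
  cycle 2 → 2: weight = 6, length = 1, mean = 6/1 ≈ 6.000
  cycle 0 → 1 → 0: weight = 13, length = 2, mean = 13/2 ≈ 6.500
  cycle 0 → 2 → 0: weight = 11, length = 2, mean = 11/2 ≈ 5.500
  cycle 1 → 0 → 1: weight = 13, length = 2, mean = 13/2 ≈ 6.500
Minimum mean = 4.000, attained e.g. along the cycle 0 → 0 with weight 4 and length 1. So λ(A) = 4/1 = 4.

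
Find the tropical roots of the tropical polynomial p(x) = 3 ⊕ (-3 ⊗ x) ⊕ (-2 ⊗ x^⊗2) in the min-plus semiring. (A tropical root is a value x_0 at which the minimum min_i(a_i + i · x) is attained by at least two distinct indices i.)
Roots: {-1, 6}

Each tropical root is a break point of the lower envelope of the lines y = a_i + i · x (there are 3 lines, with slopes 0, 1, ..., 2). Only the lines that attain the minimum somewhere contribute to roots; other lines are dominated. Here the surviving (envelope) indices are i = 2, i = 1, i = 0.
Intersections between consecutive envelope lines give the roots: for adjacent envelope indices i < j the intersection is x = (a_i − a_j) / (j − i). Reading off the sorted break points: {-1, 6}.
Verification: at each break x_0, at least two indices attain the minimum of min_i(a_i + i · x_0).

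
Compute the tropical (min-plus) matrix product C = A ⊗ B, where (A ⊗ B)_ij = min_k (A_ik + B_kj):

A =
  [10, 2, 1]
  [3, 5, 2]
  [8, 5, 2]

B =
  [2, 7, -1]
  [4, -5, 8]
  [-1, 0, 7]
A ⊗ B =
  [0, -3, 8]
  [1, 0, 2]
  [1, 0, 7]

Apply the min-plus product entry-by-entry:
  C[0][0] = min over k of (A[0][0] + B[0][0] = 10 + 2 = 12, A[0][1] + B[1][0] = 2 + 4 = 6, A[0][2] + B[2][0] = 1 + -1 = 0) = 0 (attained at k = 2)
  C[0][1] = min over k of (A[0][0] + B[0][1] = 10 + 7 = 17, A[0][1] + B[1][1] = 2 + -5 = -3, A[0][2] + B[2][1] = 1 + 0 = 1) = -3 (attained at k = 1)
  C[0][2] = min over k of (A[0][0] + B[0][2] = 10 + -1 = 9, A[0][1] + B[1][2] = 2 + 8 = 10, A[0][2] + B[2][2] = 1 + 7 = 8) = 8 (attained at k = 2)
  C[1][0] = min over k of (A[1][0] + B[0][0] = 3 + 2 = 5, A[1][1] + B[1][0] = 5 + 4 = 9, A[1][2] + B[2][0] = 2 + -1 = 1) = 1 (attained at k = 2)
  C[1][1] = min over k of (A[1][0] + B[0][1] = 3 + 7 = 10, A[1][1] + B[1][1] = 5 + -5 = 0, A[1][2] + B[2][1] = 2 + 0 = 2) = 0 (attained at k = 1)
  C[1][2] = min over k of (A[1][0] + B[0][2] = 3 + -1 = 2, A[1][1] + B[1][2] = 5 + 8 = 13, A[1][2] + B[2][2] = 2 + 7 = 9) = 2 (attained at k = 0)
  C[2][0] = min over k of (A[2][0] + B[0][0] = 8 + 2 = 10, A[2][1] + B[1][0] = 5 + 4 = 9, A[2][2] + B[2][0] = 2 + -1 = 1) = 1 (attained at k = 2)
  C[2][1] = min over k of (A[2][0] + B[0][1] = 8 + 7 = 15, A[2][1] + B[1][1] = 5 + -5 = 0, A[2][2] + B[2][1] = 2 + 0 = 2) = 0 (attained at k = 1)
  C[2][2] = min over k of (A[2][0] + B[0][2] = 8 + -1 = 7, A[2][1] + B[1][2] = 5 + 8 = 13, A[2][2] + B[2][2] = 2 + 7 = 9) = 7 (attained at k = 0)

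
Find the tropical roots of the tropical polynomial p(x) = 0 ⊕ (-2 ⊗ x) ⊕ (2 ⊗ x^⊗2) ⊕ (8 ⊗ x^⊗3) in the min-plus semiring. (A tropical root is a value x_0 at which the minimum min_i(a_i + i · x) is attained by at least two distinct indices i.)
Roots: {-6, -4, 2}

Each tropical root is a break point of the lower envelope of the lines y = a_i + i · x (there are 4 lines, with slopes 0, 1, ..., 3). Only the lines that attain the minimum somewhere contribute to roots; other lines are dominated. Here the surviving (envelope) indices are i = 3, i = 2, i = 1, i = 0.
Intersections between consecutive envelope lines give the roots: for adjacent envelope indices i < j the intersection is x = (a_i − a_j) / (j − i). Reading off the sorted break points: {-6, -4, 2}.
Verification: at each break x_0, at least two indices attain the minimum of min_i(a_i + i · x_0).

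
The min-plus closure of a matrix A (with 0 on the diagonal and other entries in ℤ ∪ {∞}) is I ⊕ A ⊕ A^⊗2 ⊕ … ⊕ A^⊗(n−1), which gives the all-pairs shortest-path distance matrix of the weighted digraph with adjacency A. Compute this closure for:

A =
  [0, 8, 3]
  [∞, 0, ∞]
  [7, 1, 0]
Closure =
  [0, 4, 3]
  [∞, 0, ∞]
  [7, 1, 0]

This is the Floyd-Warshall all-pairs shortest-path computation. For each intermediate vertex k = 0, 1, …, 2, update dist[i][j] ← min(dist[i][j], dist[i][k] + dist[k][j]). The final matrix gives, for each (i, j), the minimum total weight of any directed path from i to j (possibly empty when i = j).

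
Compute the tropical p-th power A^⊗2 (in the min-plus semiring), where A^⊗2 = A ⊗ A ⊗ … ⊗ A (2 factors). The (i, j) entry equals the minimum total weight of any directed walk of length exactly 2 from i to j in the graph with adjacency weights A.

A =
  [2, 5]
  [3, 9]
A^⊗2 =
  [4, 7]
  [5, 8]

Each entry (A^⊗2)_ij equals the minimum over all length-2 walks i = v_0 → v_1 → … → v_2 = j of Σ_t A[v_t][v_{t+1}]. For example, for (i, j) = (0, 1) we minimise over 2 possible intermediate vertex sequences; the minimum is 7, attained along the walk 0 → 0 → 1.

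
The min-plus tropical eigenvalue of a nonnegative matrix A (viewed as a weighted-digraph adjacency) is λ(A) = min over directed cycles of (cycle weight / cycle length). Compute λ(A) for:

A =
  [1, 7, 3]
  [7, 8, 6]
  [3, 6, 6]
λ(A) = 1

Enumerate directed cycles and compute their means (weight / length). Sample:
  cycle 0 → 0: weight = 1, length = 1, mean = 1/1 ≈ 1.000
  cycle 1 → 1: weight = 8, length = 1, mean = 8/1 ≈ 8.000
  cycle 2 → 2: weight = 6, length = 1, mean = 6/1 ≈ 6.000
  cycle 0 → 1 → 0: weight = 14, length = 2, mean = 14/2 ≈ 7.000
  cycle 0 → 2 → 0: weight = 6, length = 2, mean = 6/2 ≈ 3.000
  cycle 1 → 0 → 1: weight = 14, length = 2, mean = 14/2 ≈ 7.000
Minimum mean = 1.000, attained e.g. along the cycle 0 → 0 with weight 1 and length 1. So λ(A) = 1/1 = 1.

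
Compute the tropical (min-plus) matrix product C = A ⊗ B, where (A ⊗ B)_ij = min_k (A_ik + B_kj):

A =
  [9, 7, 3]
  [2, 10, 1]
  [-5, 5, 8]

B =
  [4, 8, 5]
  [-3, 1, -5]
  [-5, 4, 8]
A ⊗ B =
  [-2, 7, 2]
  [-4, 5, 5]
  [-1, 3, 0]

Apply the min-plus product entry-by-entry:
  C[0][0] = min over k of (A[0][0] + B[0][0] = 9 + 4 = 13, A[0][1] + B[1][0] = 7 + -3 = 4, A[0][2] + B[2][0] = 3 + -5 = -2) = -2 (attained at k = 2)
  C[0][1] = min over k of (A[0][0] + B[0][1] = 9 + 8 = 17, A[0][1] + B[1][1] = 7 + 1 = 8, A[0][2] + B[2][1] = 3 + 4 = 7) = 7 (attained at k = 2)
  C[0][2] = min over k of (A[0][0] + B[0][2] = 9 + 5 = 14, A[0][1] + B[1][2] = 7 + -5 = 2, A[0][2] + B[2][2] = 3 + 8 = 11) = 2 (attained at k = 1)
  C[1][0] = min over k of (A[1][0] + B[0][0] = 2 + 4 = 6, A[1][1] + B[1][0] = 10 + -3 = 7, A[1][2] + B[2][0] = 1 + -5 = -4) = -4 (attained at k = 2)
  C[1][1] = min over k of (A[1][0] + B[0][1] = 2 + 8 = 10, A[1][1] + B[1][1] = 10 + 1 = 11, A[1][2] + B[2][1] = 1 + 4 = 5) = 5 (attained at k = 2)
  C[1][2] = min over k of (A[1][0] + B[0][2] = 2 + 5 = 7, A[1][1] + B[1][2] = 10 + -5 = 5, A[1][2] + B[2][2] = 1 + 8 = 9) = 5 (attained at k = 1)
  C[2][0] = min over k of (A[2][0] + B[0][0] = -5 + 4 = -1, A[2][1] + B[1][0] = 5 + -3 = 2, A[2][2] + B[2][0] = 8 + -5 = 3) = -1 (attained at k = 0)
  C[2][1] = min over k of (A[2][0] + B[0][1] = -5 + 8 = 3, A[2][1] + B[1][1] = 5 + 1 = 6, A[2][2] + B[2][1] = 8 + 4 = 12) = 3 (attained at k = 0)
  C[2][2] = min over k of (A[2][0] + B[0][2] = -5 + 5 = 0, A[2][1] + B[1][2] = 5 + -5 = 0, A[2][2] + B[2][2] = 8 + 8 = 16) = 0 (attained at k = 0)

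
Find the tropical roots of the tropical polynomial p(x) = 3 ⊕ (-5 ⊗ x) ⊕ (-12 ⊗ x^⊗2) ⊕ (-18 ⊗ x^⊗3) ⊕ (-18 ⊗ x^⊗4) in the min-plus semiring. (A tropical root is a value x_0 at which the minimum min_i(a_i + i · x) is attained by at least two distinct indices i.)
Roots: {0, 6, 7, 8}

Each tropical root is a break point of the lower envelope of the lines y = a_i + i · x (there are 5 lines, with slopes 0, 1, ..., 4). Only the lines that attain the minimum somewhere contribute to roots; other lines are dominated. Here the surviving (envelope) indices are i = 4, i = 3, i = 2, i = 1, i = 0.
Intersections between consecutive envelope lines give the roots: for adjacent envelope indices i < j the intersection is x = (a_i − a_j) / (j − i). Reading off the sorted break points: {0, 6, 7, 8}.
Verification: at each break x_0, at least two indices attain the minimum of min_i(a_i + i · x_0).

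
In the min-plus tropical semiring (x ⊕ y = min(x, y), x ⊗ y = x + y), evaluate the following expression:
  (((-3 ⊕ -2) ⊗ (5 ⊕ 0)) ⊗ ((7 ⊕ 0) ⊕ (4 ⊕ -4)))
(((-3 ⊕ -2) ⊗ (5 ⊕ 0)) ⊗ ((7 ⊕ 0) ⊕ (4 ⊕ -4))) = -7

Expand innermost to outermost. Recall ⊕ takes the minimum of its arguments and ⊗ takes their sum. Working out the expression (((-3 ⊕ -2) ⊗ (5 ⊕ 0)) ⊗ ((7 ⊕ 0) ⊕ (4 ⊕ -4))) gives -7.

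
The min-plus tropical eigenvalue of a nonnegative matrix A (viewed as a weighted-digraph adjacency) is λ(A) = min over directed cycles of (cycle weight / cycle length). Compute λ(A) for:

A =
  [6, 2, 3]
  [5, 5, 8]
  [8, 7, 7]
λ(A) = 7/2

Enumerate directed cycles and compute their means (weight / length). Sample:
  cycle 0 → 0: weight = 6, length = 1, mean = 6/1 ≈ 6.000
  cycle 1 → 1: weight = 5, length = 1, mean = 5/1 ≈ 5.000
  cycle 2 → 2: weight = 7, length = 1, mean = 7/1 ≈ 7.000
  cycle 0 → 1 → 0: weight = 7, length = 2, mean = 7/2 ≈ 3.500
  cycle 0 → 2 → 0: weight = 11, length = 2, mean = 11/2 ≈ 5.500
  cycle 1 → 0 → 1: weight = 7, length = 2, mean = 7/2 ≈ 3.500
Minimum mean = 3.500, attained e.g. along the cycle 0 → 1 → 0 with weight 7 and length 2. So λ(A) = 7/2 = 7/2.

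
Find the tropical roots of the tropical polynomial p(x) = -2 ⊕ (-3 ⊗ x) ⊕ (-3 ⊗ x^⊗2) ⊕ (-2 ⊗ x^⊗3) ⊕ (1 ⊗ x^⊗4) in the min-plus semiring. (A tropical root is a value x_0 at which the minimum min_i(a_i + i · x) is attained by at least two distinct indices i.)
Roots: {-3, -1, 0, 1}

Each tropical root is a break point of the lower envelope of the lines y = a_i + i · x (there are 5 lines, with slopes 0, 1, ..., 4). Only the lines that attain the minimum somewhere contribute to roots; other lines are dominated. Here the surviving (envelope) indices are i = 4, i = 3, i = 2, i = 1, i = 0.
Intersections between consecutive envelope lines give the roots: for adjacent envelope indices i < j the intersection is x = (a_i − a_j) / (j − i). Reading off the sorted break points: {-3, -1, 0, 1}.
Verification: at each break x_0, at least two indices attain the minimum of min_i(a_i + i · x_0).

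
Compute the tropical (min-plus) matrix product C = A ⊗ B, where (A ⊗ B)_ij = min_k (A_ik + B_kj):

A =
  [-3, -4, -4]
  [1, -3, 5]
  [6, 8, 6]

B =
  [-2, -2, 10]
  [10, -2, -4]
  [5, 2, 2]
A ⊗ B =
  [-5, -6, -8]
  [-1, -5, -7]
  [4, 4, 4]

Apply the min-plus product entry-by-entry:
  C[0][0] = min over k of (A[0][0] + B[0][0] = -3 + -2 = -5, A[0][1] + B[1][0] = -4 + 10 = 6, A[0][2] + B[2][0] = -4 + 5 = 1) = -5 (attained at k = 0)
  C[0][1] = min over k of (A[0][0] + B[0][1] = -3 + -2 = -5, A[0][1] + B[1][1] = -4 + -2 = -6, A[0][2] + B[2][1] = -4 + 2 = -2) = -6 (attained at k = 1)
  C[0][2] = min over k of (A[0][0] + B[0][2] = -3 + 10 = 7, A[0][1] + B[1][2] = -4 + -4 = -8, A[0][2] + B[2][2] = -4 + 2 = -2) = -8 (attained at k = 1)
  C[1][0] = min over k of (A[1][0] + B[0][0] = 1 + -2 = -1, A[1][1] + B[1][0] = -3 + 10 = 7, A[1][2] + B[2][0] = 5 + 5 = 10) = -1 (attained at k = 0)
  C[1][1] = min over k of (A[1][0] + B[0][1] = 1 + -2 = -1, A[1][1] + B[1][1] = -3 + -2 = -5, A[1][2] + B[2][1] = 5 + 2 = 7) = -5 (attained at k = 1)
  C[1][2] = min over k of (A[1][0] + B[0][2] = 1 + 10 = 11, A[1][1] + B[1][2] = -3 + -4 = -7, A[1][2] + B[2][2] = 5 + 2 = 7) = -7 (attained at k = 1)
  C[2][0] = min over k of (A[2][0] + B[0][0] = 6 + -2 = 4, A[2][1] + B[1][0] = 8 + 10 = 18, A[2][2] + B[2][0] = 6 + 5 = 11) = 4 (attained at k = 0)
  C[2][1] = min over k of (A[2][0] + B[0][1] = 6 + -2 = 4, A[2][1] + B[1][1] = 8 + -2 = 6, A[2][2] + B[2][1] = 6 + 2 = 8) = 4 (attained at k = 0)
  C[2][2] = min over k of (A[2][0] + B[0][2] = 6 + 10 = 16, A[2][1] + B[1][2] = 8 + -4 = 4, A[2][2] + B[2][2] = 6 + 2 = 8) = 4 (attained at k = 1)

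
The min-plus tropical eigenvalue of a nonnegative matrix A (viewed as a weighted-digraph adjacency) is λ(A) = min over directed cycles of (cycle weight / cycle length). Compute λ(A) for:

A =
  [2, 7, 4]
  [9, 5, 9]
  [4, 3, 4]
λ(A) = 2

Enumerate directed cycles and compute their means (weight / length). Sample:
  cycle 0 → 0: weight = 2, length = 1, mean = 2/1 ≈ 2.000
  cycle 1 → 1: weight = 5, length = 1, mean = 5/1 ≈ 5.000
  cycle 2 → 2: weight = 4, length = 1, mean = 4/1 ≈ 4.000
  cycle 0 → 1 → 0: weight = 16, length = 2, mean = 16/2 ≈ 8.000
  cycle 0 → 2 → 0: weight = 8, length = 2, mean = 8/2 ≈ 4.000
  cycle 1 → 0 → 1: weight = 16, length = 2, mean = 16/2 ≈ 8.000
Minimum mean = 2.000, attained e.g. along the cycle 0 → 0 with weight 2 and length 1. So λ(A) = 2/1 = 2.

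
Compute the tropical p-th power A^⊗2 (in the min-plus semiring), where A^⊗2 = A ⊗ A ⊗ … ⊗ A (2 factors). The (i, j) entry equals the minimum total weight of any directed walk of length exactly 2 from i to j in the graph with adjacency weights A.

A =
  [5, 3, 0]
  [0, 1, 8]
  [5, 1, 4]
A^⊗2 =
  [3, 1, 4]
  [1, 2, 0]
  [1, 2, 5]

Each entry (A^⊗2)_ij equals the minimum over all length-2 walks i = v_0 → v_1 → … → v_2 = j of Σ_t A[v_t][v_{t+1}]. For example, for (i, j) = (0, 2) we minimise over 3 possible intermediate vertex sequences; the minimum is 4, attained along the walk 0 → 2 → 2.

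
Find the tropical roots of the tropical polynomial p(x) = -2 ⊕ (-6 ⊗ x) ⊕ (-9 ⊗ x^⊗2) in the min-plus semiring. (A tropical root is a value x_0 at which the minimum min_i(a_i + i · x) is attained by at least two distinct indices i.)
Roots: {3, 4}

Each tropical root is a break point of the lower envelope of the lines y = a_i + i · x (there are 3 lines, with slopes 0, 1, ..., 2). Only the lines that attain the minimum somewhere contribute to roots; other lines are dominated. Here the surviving (envelope) indices are i = 2, i = 1, i = 0.
Intersections between consecutive envelope lines give the roots: for adjacent envelope indices i < j the intersection is x = (a_i − a_j) / (j − i). Reading off the sorted break points: {3, 4}.
Verification: at each break x_0, at least two indices attain the minimum of min_i(a_i + i · x_0).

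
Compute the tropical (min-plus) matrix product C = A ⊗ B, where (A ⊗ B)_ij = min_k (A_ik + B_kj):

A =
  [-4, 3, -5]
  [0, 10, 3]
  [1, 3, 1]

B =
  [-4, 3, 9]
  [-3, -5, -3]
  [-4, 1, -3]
A ⊗ B =
  [-9, -4, -8]
  [-4, 3, 0]
  [-3, -2, -2]

Apply the min-plus product entry-by-entry:
  C[0][0] = min over k of (A[0][0] + B[0][0] = -4 + -4 = -8, A[0][1] + B[1][0] = 3 + -3 = 0, A[0][2] + B[2][0] = -5 + -4 = -9) = -9 (attained at k = 2)
  C[0][1] = min over k of (A[0][0] + B[0][1] = -4 + 3 = -1, A[0][1] + B[1][1] = 3 + -5 = -2, A[0][2] + B[2][1] = -5 + 1 = -4) = -4 (attained at k = 2)
  C[0][2] = min over k of (A[0][0] + B[0][2] = -4 + 9 = 5, A[0][1] + B[1][2] = 3 + -3 = 0, A[0][2] + B[2][2] = -5 + -3 = -8) = -8 (attained at k = 2)
  C[1][0] = min over k of (A[1][0] + B[0][0] = 0 + -4 = -4, A[1][1] + B[1][0] = 10 + -3 = 7, A[1][2] + B[2][0] = 3 + -4 = -1) = -4 (attained at k = 0)
  C[1][1] = min over k of (A[1][0] + B[0][1] = 0 + 3 = 3, A[1][1] + B[1][1] = 10 + -5 = 5, A[1][2] + B[2][1] = 3 + 1 = 4) = 3 (attained at k = 0)
  C[1][2] = min over k of (A[1][0] + B[0][2] = 0 + 9 = 9, A[1][1] + B[1][2] = 10 + -3 = 7, A[1][2] + B[2][2] = 3 + -3 = 0) = 0 (attained at k = 2)
  C[2][0] = min over k of (A[2][0] + B[0][0] = 1 + -4 = -3, A[2][1] + B[1][0] = 3 + -3 = 0, A[2][2] + B[2][0] = 1 + -4 = -3) = -3 (attained at k = 0)
  C[2][1] = min over k of (A[2][0] + B[0][1] = 1 + 3 = 4, A[2][1] + B[1][1] = 3 + -5 = -2, A[2][2] + B[2][1] = 1 + 1 = 2) = -2 (attained at k = 1)
  C[2][2] = min over k of (A[2][0] + B[0][2] = 1 + 9 = 10, A[2][1] + B[1][2] = 3 + -3 = 0, A[2][2] + B[2][2] = 1 + -3 = -2) = -2 (attained at k = 2)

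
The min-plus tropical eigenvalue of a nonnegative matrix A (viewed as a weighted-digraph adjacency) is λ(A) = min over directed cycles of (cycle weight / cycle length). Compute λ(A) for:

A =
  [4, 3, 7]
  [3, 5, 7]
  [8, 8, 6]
λ(A) = 3

Enumerate directed cycles and compute their means (weight / length). Sample:
  cycle 0 → 0: weight = 4, length = 1, mean = 4/1 ≈ 4.000
  cycle 1 → 1: weight = 5, length = 1, mean = 5/1 ≈ 5.000
  cycle 2 → 2: weight = 6, length = 1, mean = 6/1 ≈ 6.000
  cycle 0 → 1 → 0: weight = 6, length = 2, mean = 6/2 ≈ 3.000
  cycle 0 → 2 → 0: weight = 15, length = 2, mean = 15/2 ≈ 7.500
  cycle 1 → 0 → 1: weight = 6, length = 2, mean = 6/2 ≈ 3.000
Minimum mean = 3.000, attained e.g. along the cycle 0 → 1 → 0 with weight 6 and length 2. So λ(A) = 6/2 = 3.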